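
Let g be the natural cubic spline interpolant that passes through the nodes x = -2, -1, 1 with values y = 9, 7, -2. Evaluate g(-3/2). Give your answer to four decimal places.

8.1563

With m_i denoting the second derivative at x_i, h_i = 1, 2, and Δ_i = (y_(i+1) − y_i)/h_i = -2, -9/2:
  1·m_0 + 6·m_1 + 2·m_2 = 6(Δ_1 - Δ_0) = -15
Natural end conditions: m_0 = m_2 = 0.
Solving the tridiagonal system: m_0 = 0, m_1 = -5/2, m_2 = 0.
On [-2, -1], g(x) = 9 - 19/12·(x + 2) + 0·(x + 2)² - 5/12·(x + 2)³.
With (x + 2) = 1/2: g(-3/2) = 261/32.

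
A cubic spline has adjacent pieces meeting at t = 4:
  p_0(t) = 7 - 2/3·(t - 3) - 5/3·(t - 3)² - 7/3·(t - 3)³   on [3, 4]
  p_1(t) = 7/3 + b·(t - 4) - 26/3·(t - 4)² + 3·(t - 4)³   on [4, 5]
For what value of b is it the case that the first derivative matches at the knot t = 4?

p_0'(t) = -2/3 - 10/3·(t - 3) - 7·(t - 3)², so p_0'(4) = -11. On the right, p_1'(4) = b, so b = -11.

-11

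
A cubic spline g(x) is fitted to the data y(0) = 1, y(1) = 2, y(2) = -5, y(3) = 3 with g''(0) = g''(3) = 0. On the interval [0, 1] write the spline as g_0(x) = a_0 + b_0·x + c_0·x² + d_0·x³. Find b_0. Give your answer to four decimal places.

4.1333

Let M_i = g''(x_i). Step sizes h_i = 1, 1, 1; slopes of the chords Δ_i = (y_(i+1) - y_i)/h_i = 1, -7, 8.
  1·M_0 + 4·M_1 + 1·M_2 = 6(Δ_1 - Δ_0) = -48
  1·M_1 + 4·M_2 + 1·M_3 = 6(Δ_2 - Δ_1) = 90
Natural end conditions: M_0 = M_3 = 0.
Solving: M_0 = 0, M_1 = -94/5, M_2 = 136/5, M_3 = 0.
On [0, 1], with g_0(x) = a_0 + b_0·x + c_0·x² + d_0·x³: c_0 = M_0/2 = 0, d_0 = (M_1 - M_0)/(6h_0) = -47/15, b_0 = Δ_0 - h_0(2M_0 + M_1)/6 = 62/15.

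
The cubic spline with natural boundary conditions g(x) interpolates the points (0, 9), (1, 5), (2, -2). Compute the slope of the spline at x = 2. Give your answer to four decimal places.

Write M_i for g''(x_i). With h_i = 1, 1 and divided differences Δ_i = -4, -7, the continuity of g' gives the tridiagonal system
  1·M_0 + 4·M_1 + 1·M_2 = 6(Δ_1 - Δ_0) = -18
Natural end conditions: M_0 = M_2 = 0.
Solving the tridiagonal system: M_0 = 0, M_1 = -9/2, M_2 = 0.
On [1, 2], g'(x) = b_1 + 2c_1·(x - 1) + 3d_1·(x - 1)² with b_1 = Δ_1 - h_1(2M_1 + M_2)/6 = -11/2, c_1 = M_1/2 = -9/4, d_1 = (M_2 - M_1)/(6h_1) = 3/4. So g'(2) = -31/4.

-7.7500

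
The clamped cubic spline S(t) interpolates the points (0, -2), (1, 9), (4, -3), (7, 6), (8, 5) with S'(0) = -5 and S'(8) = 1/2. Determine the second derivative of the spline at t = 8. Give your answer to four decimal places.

Write M_i for S''(x_i). With h_i = 1, 3, 3, 1 and divided differences Δ_i = 11, -4, 3, -1, the continuity of S' gives the tridiagonal system
  1·M_0 + 8·M_1 + 3·M_2 = 6(Δ_1 - Δ_0) = -90
  3·M_1 + 12·M_2 + 3·M_3 = 6(Δ_2 - Δ_1) = 42
  3·M_2 + 8·M_3 + 1·M_4 = 6(Δ_3 - Δ_2) = -24
Clamped end conditions give two more equations: 2h_0·M_0 + h_0·M_1 = 6(Δ_0 - S'(0)) = 96 and h_3·M_3 + 2h_3·M_4 = 6(S'(8) - Δ_3) = 9.
Solving: M_0 = 4757/80, M_1 = -917/40, M_2 = 181/16, M_3 = -333/40, M_4 = 693/80.

8.6625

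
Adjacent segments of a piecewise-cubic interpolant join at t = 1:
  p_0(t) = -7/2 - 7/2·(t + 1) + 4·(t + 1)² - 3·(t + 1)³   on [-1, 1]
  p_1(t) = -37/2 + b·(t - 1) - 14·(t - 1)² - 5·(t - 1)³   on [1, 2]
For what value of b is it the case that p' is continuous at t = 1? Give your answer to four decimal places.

p_0'(t) = -7/2 + 8·(t + 1) - 9·(t + 1)², so p_0'(1) = -47/2. On the right, p_1'(1) = b, so b = -47/2.

-23.5000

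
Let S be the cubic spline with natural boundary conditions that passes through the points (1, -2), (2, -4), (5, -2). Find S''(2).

2

Let M_i = S''(x_i). Step sizes h_i = 1, 3; slopes of the chords Δ_i = (y_(i+1) - y_i)/h_i = -2, 2/3.
  1·M_0 + 8·M_1 + 3·M_2 = 6(Δ_1 - Δ_0) = 16
Natural end conditions: M_0 = M_2 = 0.
Solving the tridiagonal system: M_0 = 0, M_1 = 2, M_2 = 0.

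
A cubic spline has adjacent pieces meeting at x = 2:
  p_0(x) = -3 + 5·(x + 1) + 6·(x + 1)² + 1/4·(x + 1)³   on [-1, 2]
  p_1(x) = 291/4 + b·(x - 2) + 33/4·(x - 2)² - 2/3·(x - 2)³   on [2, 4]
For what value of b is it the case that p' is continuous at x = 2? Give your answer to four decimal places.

47.7500

p_0'(x) = 5 + 12·(x + 1) + 3/4·(x + 1)², so p_0'(2) = 191/4. On the right, p_1'(2) = b, so b = 191/4.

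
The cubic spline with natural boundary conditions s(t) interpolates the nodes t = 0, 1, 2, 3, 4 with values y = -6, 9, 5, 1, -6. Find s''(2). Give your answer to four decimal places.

9.4286

Put M_i = s'' at the i-th knot. Here h = (1, 1, 1, 1) and Δ = (15, -4, -4, -7), so the interior equations h_(i-1)·M_(i-1) + 2(h_(i-1)+h_i)·M_i + h_i·M_(i+1) = 6(Δ_i − Δ_(i-1)) read
  1·M_0 + 4·M_1 + 1·M_2 = 6(Δ_1 - Δ_0) = -114
  1·M_1 + 4·M_2 + 1·M_3 = 6(Δ_2 - Δ_1) = 0
  1·M_2 + 4·M_3 + 1·M_4 = 6(Δ_3 - Δ_2) = -18
Natural end conditions: M_0 = M_4 = 0.
Forward elimination and back-substitution give M_0 = 0, M_1 = -216/7, M_2 = 66/7, M_3 = -48/7, M_4 = 0.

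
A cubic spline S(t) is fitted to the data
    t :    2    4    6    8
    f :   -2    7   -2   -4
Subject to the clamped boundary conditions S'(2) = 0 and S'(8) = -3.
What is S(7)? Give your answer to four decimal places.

-3.1500

With M_i denoting the second derivative at x_i, h_i = 2, 2, 2, and Δ_i = (y_(i+1) − y_i)/h_i = 9/2, -9/2, -1:
  2·M_0 + 8·M_1 + 2·M_2 = 6(Δ_1 - Δ_0) = -54
  2·M_1 + 8·M_2 + 2·M_3 = 6(Δ_2 - Δ_1) = 21
Clamped end conditions give two more equations: 2h_0·M_0 + h_0·M_1 = 6(Δ_0 - S'(2)) = 27 and h_2·M_2 + 2h_2·M_3 = 6(S'(8) - Δ_2) = -12.
Solving: M_0 = 63/5, M_1 = -117/10, M_2 = 36/5, M_3 = -33/5.
On [6, 8], S(t) = -2 - 18/5·(t - 6) + 18/5·(t - 6)² - 23/20·(t - 6)³.
With (t - 6) = 1: S(7) = -63/20.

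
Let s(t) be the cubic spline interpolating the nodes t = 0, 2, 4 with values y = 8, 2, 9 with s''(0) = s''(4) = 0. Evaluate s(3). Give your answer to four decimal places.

4.2813

With M_i denoting the second derivative at x_i, h_i = 2, 2, and Δ_i = (y_(i+1) − y_i)/h_i = -3, 7/2:
  2·M_0 + 8·M_1 + 2·M_2 = 6(Δ_1 - Δ_0) = 39
Natural end conditions: M_0 = M_2 = 0.
Solving: M_0 = 0, M_1 = 39/8, M_2 = 0.
On [2, 4], s(t) = 2 + 1/4·(t - 2) + 39/16·(t - 2)² - 13/32·(t - 2)³.
With (t - 2) = 1: s(3) = 137/32.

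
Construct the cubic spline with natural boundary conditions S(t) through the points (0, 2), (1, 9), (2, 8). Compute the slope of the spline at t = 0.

Write M_i for S''(x_i). With h_i = 1, 1 and divided differences Δ_i = 7, -1, the continuity of S' gives the tridiagonal system
  1·M_0 + 4·M_1 + 1·M_2 = 6(Δ_1 - Δ_0) = -48
Natural end conditions: M_0 = M_2 = 0.
Solving: M_0 = 0, M_1 = -12, M_2 = 0.
On [0, 1], S'(t) = b_0 + 2c_0·t + 3d_0·t² with b_0 = Δ_0 - h_0(2M_0 + M_1)/6 = 9, c_0 = M_0/2 = 0, d_0 = (M_1 - M_0)/(6h_0) = -2. So S'(0) = 9.

9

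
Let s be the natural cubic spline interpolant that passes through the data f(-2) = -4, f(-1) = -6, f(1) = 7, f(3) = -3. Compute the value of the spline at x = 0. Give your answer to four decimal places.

0.3295

With m_i denoting the second derivative at x_i, h_i = 1, 2, 2, and Δ_i = (y_(i+1) − y_i)/h_i = -2, 13/2, -5:
  1·m_0 + 6·m_1 + 2·m_2 = 6(Δ_1 - Δ_0) = 51
  2·m_1 + 8·m_2 + 2·m_3 = 6(Δ_2 - Δ_1) = -69
Natural end conditions: m_0 = m_3 = 0.
Forward elimination and back-substitution give m_0 = 0, m_1 = 273/22, m_2 = -129/11, m_3 = 0.
On [-1, 1], s(x) = -6 + 47/22·(x + 1) + 273/44·(x + 1)² - 177/88·(x + 1)³.
With (x + 1) = 1: s(0) = 29/88.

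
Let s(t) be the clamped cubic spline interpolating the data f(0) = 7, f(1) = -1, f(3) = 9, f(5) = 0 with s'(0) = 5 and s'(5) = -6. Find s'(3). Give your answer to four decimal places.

Let M_i = s''(x_i). Step sizes h_i = 1, 2, 2; slopes of the chords Δ_i = (y_(i+1) - y_i)/h_i = -8, 5, -9/2.
  1·M_0 + 6·M_1 + 2·M_2 = 6(Δ_1 - Δ_0) = 78
  2·M_1 + 8·M_2 + 2·M_3 = 6(Δ_2 - Δ_1) = -57
Clamped end conditions give two more equations: 2h_0·M_0 + h_0·M_1 = 6(Δ_0 - s'(0)) = -78 and h_2·M_2 + 2h_2·M_3 = 6(s'(5) - Δ_2) = -9.
Hence M_0 = -1205/23, M_1 = 616/23, M_2 = -697/46, M_3 = 245/46.
On [3, 5], s'(t) = b_2 + 2c_2·(t - 3) + 3d_2·(t - 3)² with b_2 = Δ_2 - h_2(2M_2 + M_3)/6 = 88/23, c_2 = M_2/2 = -697/92, d_2 = (M_3 - M_2)/(6h_2) = 157/92. So s'(3) = 88/23.

3.8261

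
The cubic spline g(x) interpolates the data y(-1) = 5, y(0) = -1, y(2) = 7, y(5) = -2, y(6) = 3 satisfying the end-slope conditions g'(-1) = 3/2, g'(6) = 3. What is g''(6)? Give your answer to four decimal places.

-11.9189

Put m_i = g'' at the i-th knot. Here h = (1, 2, 3, 1) and Δ = (-6, 4, -3, 5), so the interior equations h_(i-1)·m_(i-1) + 2(h_(i-1)+h_i)·m_i + h_i·m_(i+1) = 6(Δ_i − Δ_(i-1)) read
  1·m_0 + 6·m_1 + 2·m_2 = 6(Δ_1 - Δ_0) = 60
  2·m_1 + 10·m_2 + 3·m_3 = 6(Δ_2 - Δ_1) = -42
  3·m_2 + 8·m_3 + 1·m_4 = 6(Δ_3 - Δ_2) = 48
Clamped end conditions give two more equations: 2h_0·m_0 + h_0·m_1 = 6(Δ_0 - g'(-1)) = -45 and h_3·m_3 + 2h_3·m_4 = 6(g'(6) - Δ_3) = -12.
Solving: m_0 = -1188/37, m_1 = 711/37, m_2 = -429/37, m_3 = 438/37, m_4 = -441/37.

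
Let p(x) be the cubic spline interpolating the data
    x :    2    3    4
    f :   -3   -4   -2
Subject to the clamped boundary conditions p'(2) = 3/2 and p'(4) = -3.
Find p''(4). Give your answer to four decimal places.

-21.7500

Let M_i = p''(x_i). Step sizes h_i = 1, 1; slopes of the chords Δ_i = (y_(i+1) - y_i)/h_i = -1, 2.
  1·M_0 + 4·M_1 + 1·M_2 = 6(Δ_1 - Δ_0) = 18
Clamped end conditions give two more equations: 2h_0·M_0 + h_0·M_1 = 6(Δ_0 - p'(2)) = -15 and h_1·M_1 + 2h_1·M_2 = 6(p'(4) - Δ_1) = -30.
Solving the tridiagonal system: M_0 = -57/4, M_1 = 27/2, M_2 = -87/4.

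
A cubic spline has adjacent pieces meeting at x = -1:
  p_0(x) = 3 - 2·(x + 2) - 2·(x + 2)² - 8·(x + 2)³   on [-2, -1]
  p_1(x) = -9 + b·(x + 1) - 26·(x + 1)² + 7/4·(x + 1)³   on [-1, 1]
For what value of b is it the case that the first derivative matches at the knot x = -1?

-30

p_0'(x) = -2 - 4·(x + 2) - 24·(x + 2)², so p_0'(-1) = -30. On the right, p_1'(-1) = b, so b = -30.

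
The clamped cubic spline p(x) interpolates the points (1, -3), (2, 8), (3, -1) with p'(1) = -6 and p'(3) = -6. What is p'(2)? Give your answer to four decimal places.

4.5000

With M_i denoting the second derivative at x_i, h_i = 1, 1, and Δ_i = (y_(i+1) − y_i)/h_i = 11, -9:
  1·M_0 + 4·M_1 + 1·M_2 = 6(Δ_1 - Δ_0) = -120
Clamped end conditions give two more equations: 2h_0·M_0 + h_0·M_1 = 6(Δ_0 - p'(1)) = 102 and h_1·M_1 + 2h_1·M_2 = 6(p'(3) - Δ_1) = 18.
Solving the tridiagonal system: M_0 = 81, M_1 = -60, M_2 = 39.
On [2, 3], p'(x) = b_1 + 2c_1·(x - 2) + 3d_1·(x - 2)² with b_1 = Δ_1 - h_1(2M_1 + M_2)/6 = 9/2, c_1 = M_1/2 = -30, d_1 = (M_2 - M_1)/(6h_1) = 33/2. So p'(2) = 9/2.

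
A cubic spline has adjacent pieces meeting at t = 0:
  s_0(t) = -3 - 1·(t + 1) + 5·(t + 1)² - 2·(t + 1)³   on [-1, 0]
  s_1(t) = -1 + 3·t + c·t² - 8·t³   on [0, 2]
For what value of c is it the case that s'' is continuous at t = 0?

s_0''(t) = 10 - 12·(t + 1), so s_0''(0) = -2. On the right, s_1''(0) = 2c, so c = -1.

-1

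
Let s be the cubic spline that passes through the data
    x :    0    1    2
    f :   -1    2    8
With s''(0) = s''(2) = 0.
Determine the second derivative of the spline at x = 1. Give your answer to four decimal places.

Write M_i for s''(x_i). With h_i = 1, 1 and divided differences Δ_i = 3, 6, the continuity of s' gives the tridiagonal system
  1·M_0 + 4·M_1 + 1·M_2 = 6(Δ_1 - Δ_0) = 18
Natural end conditions: M_0 = M_2 = 0.
Solving: M_0 = 0, M_1 = 9/2, M_2 = 0.

4.5000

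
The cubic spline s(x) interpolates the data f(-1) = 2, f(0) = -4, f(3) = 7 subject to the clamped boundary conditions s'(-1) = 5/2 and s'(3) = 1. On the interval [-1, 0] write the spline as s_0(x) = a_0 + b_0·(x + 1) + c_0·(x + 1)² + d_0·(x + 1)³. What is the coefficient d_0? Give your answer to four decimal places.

Let m_i = s''(x_i). Step sizes h_i = 1, 3; slopes of the chords Δ_i = (y_(i+1) - y_i)/h_i = -6, 11/3.
  1·m_0 + 8·m_1 + 3·m_2 = 6(Δ_1 - Δ_0) = 58
Clamped end conditions give two more equations: 2h_0·m_0 + h_0·m_1 = 6(Δ_0 - s'(-1)) = -51 and h_1·m_1 + 2h_1·m_2 = 6(s'(3) - Δ_1) = -16.
Forward elimination and back-substitution give m_0 = -265/8, m_1 = 61/4, m_2 = -247/24.
On [-1, 0], with s_0(x) = a_0 + b_0·(x + 1) + c_0·(x + 1)² + d_0·(x + 1)³: c_0 = m_0/2 = -265/16, d_0 = (m_1 - m_0)/(6h_0) = 129/16, b_0 = Δ_0 - h_0(2m_0 + m_1)/6 = 5/2.

8.0625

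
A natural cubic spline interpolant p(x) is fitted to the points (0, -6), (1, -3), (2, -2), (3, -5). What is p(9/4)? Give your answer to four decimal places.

Let M_i = p''(x_i). Step sizes h_i = 1, 1, 1; slopes of the chords Δ_i = (y_(i+1) - y_i)/h_i = 3, 1, -3.
  1·M_0 + 4·M_1 + 1·M_2 = 6(Δ_1 - Δ_0) = -12
  1·M_1 + 4·M_2 + 1·M_3 = 6(Δ_2 - Δ_1) = -24
Natural end conditions: M_0 = M_3 = 0.
Hence M_0 = 0, M_1 = -8/5, M_2 = -28/5, M_3 = 0.
On [2, 3], p(x) = -2 - 17/15·(x - 2) - 14/5·(x - 2)² + 14/15·(x - 2)³.
With (x - 2) = 1/4: p(9/4) = -391/160.

-2.4438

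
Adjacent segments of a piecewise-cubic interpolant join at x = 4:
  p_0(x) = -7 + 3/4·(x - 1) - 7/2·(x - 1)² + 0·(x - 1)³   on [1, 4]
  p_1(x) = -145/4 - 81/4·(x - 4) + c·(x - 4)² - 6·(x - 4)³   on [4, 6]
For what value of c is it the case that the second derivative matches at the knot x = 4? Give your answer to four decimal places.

p_0''(x) = -7 + 0·(x - 1), so p_0''(4) = -7. On the right, p_1''(4) = 2c, so c = -7/2.

-3.5000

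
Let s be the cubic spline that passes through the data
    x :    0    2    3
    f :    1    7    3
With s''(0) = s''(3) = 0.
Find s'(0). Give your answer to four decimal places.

5.3333

Write M_i for s''(x_i). With h_i = 2, 1 and divided differences Δ_i = 3, -4, the continuity of s' gives the tridiagonal system
  2·M_0 + 6·M_1 + 1·M_2 = 6(Δ_1 - Δ_0) = -42
Natural end conditions: M_0 = M_2 = 0.
Forward elimination and back-substitution give M_0 = 0, M_1 = -7, M_2 = 0.
On [0, 2], s'(x) = b_0 + 2c_0·x + 3d_0·x² with b_0 = Δ_0 - h_0(2M_0 + M_1)/6 = 16/3, c_0 = M_0/2 = 0, d_0 = (M_1 - M_0)/(6h_0) = -7/12. So s'(0) = 16/3.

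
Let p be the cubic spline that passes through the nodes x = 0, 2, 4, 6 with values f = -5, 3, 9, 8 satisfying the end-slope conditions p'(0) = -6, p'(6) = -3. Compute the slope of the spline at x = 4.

Put M_i = p'' at the i-th knot. Here h = (2, 2, 2) and Δ = (4, 3, -1/2), so the interior equations h_(i-1)·M_(i-1) + 2(h_(i-1)+h_i)·M_i + h_i·M_(i+1) = 6(Δ_i − Δ_(i-1)) read
  2·M_0 + 8·M_1 + 2·M_2 = 6(Δ_1 - Δ_0) = -6
  2·M_1 + 8·M_2 + 2·M_3 = 6(Δ_2 - Δ_1) = -21
Clamped end conditions give two more equations: 2h_0·M_0 + h_0·M_1 = 6(Δ_0 - p'(0)) = 60 and h_2·M_2 + 2h_2·M_3 = 6(p'(6) - Δ_2) = -15.
Solving the tridiagonal system: M_0 = 35/2, M_1 = -5, M_2 = -1/2, M_3 = -7/2.
On [4, 6], p'(x) = b_2 + 2c_2·(x - 4) + 3d_2·(x - 4)² with b_2 = Δ_2 - h_2(2M_2 + M_3)/6 = 1, c_2 = M_2/2 = -1/4, d_2 = (M_3 - M_2)/(6h_2) = -1/4. So p'(4) = 1.

1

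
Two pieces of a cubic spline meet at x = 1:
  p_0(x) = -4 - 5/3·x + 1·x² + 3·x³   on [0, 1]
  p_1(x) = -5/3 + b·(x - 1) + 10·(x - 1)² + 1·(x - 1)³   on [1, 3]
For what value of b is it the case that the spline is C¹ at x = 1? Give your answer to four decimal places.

9.3333

p_0'(x) = -5/3 + 2·x + 9·x², so p_0'(1) = 28/3. On the right, p_1'(1) = b, so b = 28/3.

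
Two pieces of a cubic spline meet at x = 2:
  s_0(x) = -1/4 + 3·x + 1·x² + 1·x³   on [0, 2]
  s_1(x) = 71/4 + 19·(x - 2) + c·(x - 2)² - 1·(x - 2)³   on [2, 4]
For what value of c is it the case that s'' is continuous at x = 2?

7

s_0''(x) = 2 + 6·x, so s_0''(2) = 14. On the right, s_1''(2) = 2c, so c = 7.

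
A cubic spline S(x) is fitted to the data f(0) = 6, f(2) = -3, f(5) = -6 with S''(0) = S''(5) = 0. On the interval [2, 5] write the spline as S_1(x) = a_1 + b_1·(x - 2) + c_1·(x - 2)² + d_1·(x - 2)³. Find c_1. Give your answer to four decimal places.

Write M_i for S''(x_i). With h_i = 2, 3 and divided differences Δ_i = -9/2, -1, the continuity of S' gives the tridiagonal system
  2·M_0 + 10·M_1 + 3·M_2 = 6(Δ_1 - Δ_0) = 21
Natural end conditions: M_0 = M_2 = 0.
Hence M_0 = 0, M_1 = 21/10, M_2 = 0.
On [2, 5], with S_1(x) = a_1 + b_1·(x - 2) + c_1·(x - 2)² + d_1·(x - 2)³: c_1 = M_1/2 = 21/20, d_1 = (M_2 - M_1)/(6h_1) = -7/60, b_1 = Δ_1 - h_1(2M_1 + M_2)/6 = -31/10.

1.0500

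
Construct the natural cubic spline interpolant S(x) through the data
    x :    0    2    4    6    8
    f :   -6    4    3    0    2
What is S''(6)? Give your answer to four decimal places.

1.9286

Put m_i = S'' at the i-th knot. Here h = (2, 2, 2, 2) and Δ = (5, -1/2, -3/2, 1), so the interior equations h_(i-1)·m_(i-1) + 2(h_(i-1)+h_i)·m_i + h_i·m_(i+1) = 6(Δ_i − Δ_(i-1)) read
  2·m_0 + 8·m_1 + 2·m_2 = 6(Δ_1 - Δ_0) = -33
  2·m_1 + 8·m_2 + 2·m_3 = 6(Δ_2 - Δ_1) = -6
  2·m_2 + 8·m_3 + 2·m_4 = 6(Δ_3 - Δ_2) = 15
Natural end conditions: m_0 = m_4 = 0.
Hence m_0 = 0, m_1 = -57/14, m_2 = -3/14, m_3 = 27/14, m_4 = 0.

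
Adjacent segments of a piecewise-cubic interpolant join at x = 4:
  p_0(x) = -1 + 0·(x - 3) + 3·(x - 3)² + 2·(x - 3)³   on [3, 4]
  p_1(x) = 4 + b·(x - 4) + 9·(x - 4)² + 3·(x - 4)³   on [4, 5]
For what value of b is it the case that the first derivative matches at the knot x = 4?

p_0'(x) = 0 + 6·(x - 3) + 6·(x - 3)², so p_0'(4) = 12. On the right, p_1'(4) = b, so b = 12.

12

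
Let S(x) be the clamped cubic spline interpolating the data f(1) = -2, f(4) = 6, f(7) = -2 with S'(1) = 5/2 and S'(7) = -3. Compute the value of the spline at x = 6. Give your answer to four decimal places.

1.4352

With m_i denoting the second derivative at x_i, h_i = 3, 3, and Δ_i = (y_(i+1) − y_i)/h_i = 8/3, -8/3:
  3·m_0 + 12·m_1 + 3·m_2 = 6(Δ_1 - Δ_0) = -32
Clamped end conditions give two more equations: 2h_0·m_0 + h_0·m_1 = 6(Δ_0 - S'(1)) = 1 and h_1·m_1 + 2h_1·m_2 = 6(S'(7) - Δ_1) = -2.
Forward elimination and back-substitution give m_0 = 23/12, m_1 = -7/2, m_2 = 17/12.
On [4, 7], S(x) = 6 + 1/8·(x - 4) - 7/4·(x - 4)² + 59/216·(x - 4)³.
With (x - 4) = 2: S(6) = 155/108.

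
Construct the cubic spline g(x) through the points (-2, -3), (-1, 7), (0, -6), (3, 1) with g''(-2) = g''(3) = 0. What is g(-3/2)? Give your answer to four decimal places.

4.4113

Let M_i = g''(x_i). Step sizes h_i = 1, 1, 3; slopes of the chords Δ_i = (y_(i+1) - y_i)/h_i = 10, -13, 7/3.
  1·M_0 + 4·M_1 + 1·M_2 = 6(Δ_1 - Δ_0) = -138
  1·M_1 + 8·M_2 + 3·M_3 = 6(Δ_2 - Δ_1) = 92
Natural end conditions: M_0 = M_3 = 0.
Solving the tridiagonal system: M_0 = 0, M_1 = -1196/31, M_2 = 506/31, M_3 = 0.
On [-2, -1], g(x) = -3 + 1528/93·(x + 2) + 0·(x + 2)² - 598/93·(x + 2)³.
With (x + 2) = 1/2: g(-3/2) = 547/124.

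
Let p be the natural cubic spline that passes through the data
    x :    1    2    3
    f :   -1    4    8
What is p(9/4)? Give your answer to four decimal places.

With M_i denoting the second derivative at x_i, h_i = 1, 1, and Δ_i = (y_(i+1) − y_i)/h_i = 5, 4:
  1·M_0 + 4·M_1 + 1·M_2 = 6(Δ_1 - Δ_0) = -6
Natural end conditions: M_0 = M_2 = 0.
Forward elimination and back-substitution give M_0 = 0, M_1 = -3/2, M_2 = 0.
On [2, 3], p(x) = 4 + 9/2·(x - 2) - 3/4·(x - 2)² + 1/4·(x - 2)³.
With (x - 2) = 1/4: p(9/4) = 1301/256.

5.0820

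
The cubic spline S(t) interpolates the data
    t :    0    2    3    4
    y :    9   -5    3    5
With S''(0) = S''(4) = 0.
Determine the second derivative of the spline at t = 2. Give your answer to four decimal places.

17.2174

Write σ_i for S''(x_i). With h_i = 2, 1, 1 and divided differences Δ_i = -7, 8, 2, the continuity of S' gives the tridiagonal system
  2·σ_0 + 6·σ_1 + 1·σ_2 = 6(Δ_1 - Δ_0) = 90
  1·σ_1 + 4·σ_2 + 1·σ_3 = 6(Δ_2 - Δ_1) = -36
Natural end conditions: σ_0 = σ_3 = 0.
Forward elimination and back-substitution give σ_0 = 0, σ_1 = 396/23, σ_2 = -306/23, σ_3 = 0.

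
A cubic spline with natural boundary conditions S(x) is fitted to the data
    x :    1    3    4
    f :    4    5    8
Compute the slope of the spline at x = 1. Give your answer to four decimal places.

Write M_i for S''(x_i). With h_i = 2, 1 and divided differences Δ_i = 1/2, 3, the continuity of S' gives the tridiagonal system
  2·M_0 + 6·M_1 + 1·M_2 = 6(Δ_1 - Δ_0) = 15
Natural end conditions: M_0 = M_2 = 0.
Solving the tridiagonal system: M_0 = 0, M_1 = 5/2, M_2 = 0.
On [1, 3], S'(x) = b_0 + 2c_0·(x - 1) + 3d_0·(x - 1)² with b_0 = Δ_0 - h_0(2M_0 + M_1)/6 = -1/3, c_0 = M_0/2 = 0, d_0 = (M_1 - M_0)/(6h_0) = 5/24. So S'(1) = -1/3.

-0.3333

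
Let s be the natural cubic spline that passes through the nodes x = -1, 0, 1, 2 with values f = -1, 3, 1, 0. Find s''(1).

Put M_i = s'' at the i-th knot. Here h = (1, 1, 1) and Δ = (4, -2, -1), so the interior equations h_(i-1)·M_(i-1) + 2(h_(i-1)+h_i)·M_i + h_i·M_(i+1) = 6(Δ_i − Δ_(i-1)) read
  1·M_0 + 4·M_1 + 1·M_2 = 6(Δ_1 - Δ_0) = -36
  1·M_1 + 4·M_2 + 1·M_3 = 6(Δ_2 - Δ_1) = 6
Natural end conditions: M_0 = M_3 = 0.
Solving the tridiagonal system: M_0 = 0, M_1 = -10, M_2 = 4, M_3 = 0.

4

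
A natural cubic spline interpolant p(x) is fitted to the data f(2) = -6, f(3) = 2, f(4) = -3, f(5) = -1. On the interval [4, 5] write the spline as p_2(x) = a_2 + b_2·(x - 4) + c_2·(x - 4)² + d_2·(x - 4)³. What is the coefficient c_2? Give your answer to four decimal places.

8.2000

Write M_i for p''(x_i). With h_i = 1, 1, 1 and divided differences Δ_i = 8, -5, 2, the continuity of p' gives the tridiagonal system
  1·M_0 + 4·M_1 + 1·M_2 = 6(Δ_1 - Δ_0) = -78
  1·M_1 + 4·M_2 + 1·M_3 = 6(Δ_2 - Δ_1) = 42
Natural end conditions: M_0 = M_3 = 0.
Hence M_0 = 0, M_1 = -118/5, M_2 = 82/5, M_3 = 0.
On [4, 5], with p_2(x) = a_2 + b_2·(x - 4) + c_2·(x - 4)² + d_2·(x - 4)³: c_2 = M_2/2 = 41/5, d_2 = (M_3 - M_2)/(6h_2) = -41/15, b_2 = Δ_2 - h_2(2M_2 + M_3)/6 = -52/15.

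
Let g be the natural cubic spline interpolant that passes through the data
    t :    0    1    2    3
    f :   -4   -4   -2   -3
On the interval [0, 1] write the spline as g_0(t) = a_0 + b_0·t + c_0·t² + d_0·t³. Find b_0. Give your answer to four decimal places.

-0.7333

Let σ_i = g''(x_i). Step sizes h_i = 1, 1, 1; slopes of the chords Δ_i = (y_(i+1) - y_i)/h_i = 0, 2, -1.
  1·σ_0 + 4·σ_1 + 1·σ_2 = 6(Δ_1 - Δ_0) = 12
  1·σ_1 + 4·σ_2 + 1·σ_3 = 6(Δ_2 - Δ_1) = -18
Natural end conditions: σ_0 = σ_3 = 0.
Hence σ_0 = 0, σ_1 = 22/5, σ_2 = -28/5, σ_3 = 0.
On [0, 1], with g_0(t) = a_0 + b_0·t + c_0·t² + d_0·t³: c_0 = σ_0/2 = 0, d_0 = (σ_1 - σ_0)/(6h_0) = 11/15, b_0 = Δ_0 - h_0(2σ_0 + σ_1)/6 = -11/15.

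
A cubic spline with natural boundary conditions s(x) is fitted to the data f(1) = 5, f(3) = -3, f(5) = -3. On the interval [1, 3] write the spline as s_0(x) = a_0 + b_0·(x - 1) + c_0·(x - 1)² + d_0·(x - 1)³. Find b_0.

With m_i denoting the second derivative at x_i, h_i = 2, 2, and Δ_i = (y_(i+1) − y_i)/h_i = -4, 0:
  2·m_0 + 8·m_1 + 2·m_2 = 6(Δ_1 - Δ_0) = 24
Natural end conditions: m_0 = m_2 = 0.
Solving: m_0 = 0, m_1 = 3, m_2 = 0.
On [1, 3], with s_0(x) = a_0 + b_0·(x - 1) + c_0·(x - 1)² + d_0·(x - 1)³: c_0 = m_0/2 = 0, d_0 = (m_1 - m_0)/(6h_0) = 1/4, b_0 = Δ_0 - h_0(2m_0 + m_1)/6 = -5.

-5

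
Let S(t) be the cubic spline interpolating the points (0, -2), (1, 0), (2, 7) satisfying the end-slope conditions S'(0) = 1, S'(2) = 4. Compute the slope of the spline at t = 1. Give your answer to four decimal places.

5.5000

Put M_i = S'' at the i-th knot. Here h = (1, 1) and Δ = (2, 7), so the interior equations h_(i-1)·M_(i-1) + 2(h_(i-1)+h_i)·M_i + h_i·M_(i+1) = 6(Δ_i − Δ_(i-1)) read
  1·M_0 + 4·M_1 + 1·M_2 = 6(Δ_1 - Δ_0) = 30
Clamped end conditions give two more equations: 2h_0·M_0 + h_0·M_1 = 6(Δ_0 - S'(0)) = 6 and h_1·M_1 + 2h_1·M_2 = 6(S'(2) - Δ_1) = -18.
Hence M_0 = -3, M_1 = 12, M_2 = -15.
On [1, 2], S'(t) = b_1 + 2c_1·(t - 1) + 3d_1·(t - 1)² with b_1 = Δ_1 - h_1(2M_1 + M_2)/6 = 11/2, c_1 = M_1/2 = 6, d_1 = (M_2 - M_1)/(6h_1) = -9/2. So S'(1) = 11/2.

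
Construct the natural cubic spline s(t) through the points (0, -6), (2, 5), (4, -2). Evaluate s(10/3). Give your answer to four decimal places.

1.6667

With M_i denoting the second derivative at x_i, h_i = 2, 2, and Δ_i = (y_(i+1) − y_i)/h_i = 11/2, -7/2:
  2·M_0 + 8·M_1 + 2·M_2 = 6(Δ_1 - Δ_0) = -54
Natural end conditions: M_0 = M_2 = 0.
Hence M_0 = 0, M_1 = -27/4, M_2 = 0.
On [2, 4], s(t) = 5 + 1·(t - 2) - 27/8·(t - 2)² + 9/16·(t - 2)³.
With (t - 2) = 4/3: s(10/3) = 5/3.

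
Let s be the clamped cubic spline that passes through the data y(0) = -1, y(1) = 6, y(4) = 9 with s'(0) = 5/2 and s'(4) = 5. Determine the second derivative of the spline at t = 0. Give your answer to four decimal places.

18.6250

Put M_i = s'' at the i-th knot. Here h = (1, 3) and Δ = (7, 1), so the interior equations h_(i-1)·M_(i-1) + 2(h_(i-1)+h_i)·M_i + h_i·M_(i+1) = 6(Δ_i − Δ_(i-1)) read
  1·M_0 + 8·M_1 + 3·M_2 = 6(Δ_1 - Δ_0) = -36
Clamped end conditions give two more equations: 2h_0·M_0 + h_0·M_1 = 6(Δ_0 - s'(0)) = 27 and h_1·M_1 + 2h_1·M_2 = 6(s'(4) - Δ_1) = 24.
Solving: M_0 = 149/8, M_1 = -41/4, M_2 = 73/8.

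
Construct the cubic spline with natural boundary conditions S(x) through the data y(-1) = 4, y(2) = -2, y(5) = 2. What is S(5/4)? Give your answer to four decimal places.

With M_i denoting the second derivative at x_i, h_i = 3, 3, and Δ_i = (y_(i+1) − y_i)/h_i = -2, 4/3:
  3·M_0 + 12·M_1 + 3·M_2 = 6(Δ_1 - Δ_0) = 20
Natural end conditions: M_0 = M_2 = 0.
Solving: M_0 = 0, M_1 = 5/3, M_2 = 0.
On [-1, 2], S(x) = 4 - 17/6·(x + 1) + 0·(x + 1)² + 5/54·(x + 1)³.
With (x + 1) = 9/4: S(5/4) = -169/128.

-1.3203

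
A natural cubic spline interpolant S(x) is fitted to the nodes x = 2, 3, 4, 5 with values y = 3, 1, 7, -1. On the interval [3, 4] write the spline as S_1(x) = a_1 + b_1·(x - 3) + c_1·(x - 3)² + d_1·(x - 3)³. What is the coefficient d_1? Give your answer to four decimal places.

-7.3333

Write σ_i for S''(x_i). With h_i = 1, 1, 1 and divided differences Δ_i = -2, 6, -8, the continuity of S' gives the tridiagonal system
  1·σ_0 + 4·σ_1 + 1·σ_2 = 6(Δ_1 - Δ_0) = 48
  1·σ_1 + 4·σ_2 + 1·σ_3 = 6(Δ_2 - Δ_1) = -84
Natural end conditions: σ_0 = σ_3 = 0.
Hence σ_0 = 0, σ_1 = 92/5, σ_2 = -128/5, σ_3 = 0.
On [3, 4], with S_1(x) = a_1 + b_1·(x - 3) + c_1·(x - 3)² + d_1·(x - 3)³: c_1 = σ_1/2 = 46/5, d_1 = (σ_2 - σ_1)/(6h_1) = -22/3, b_1 = Δ_1 - h_1(2σ_1 + σ_2)/6 = 62/15.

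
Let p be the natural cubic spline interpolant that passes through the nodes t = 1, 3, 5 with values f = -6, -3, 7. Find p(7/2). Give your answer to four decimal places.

With m_i denoting the second derivative at x_i, h_i = 2, 2, and Δ_i = (y_(i+1) − y_i)/h_i = 3/2, 5:
  2·m_0 + 8·m_1 + 2·m_2 = 6(Δ_1 - Δ_0) = 21
Natural end conditions: m_0 = m_2 = 0.
Solving the tridiagonal system: m_0 = 0, m_1 = 21/8, m_2 = 0.
On [3, 5], p(t) = -3 + 13/4·(t - 3) + 21/16·(t - 3)² - 7/32·(t - 3)³.
With (t - 3) = 1/2: p(7/2) = -275/256.

-1.0742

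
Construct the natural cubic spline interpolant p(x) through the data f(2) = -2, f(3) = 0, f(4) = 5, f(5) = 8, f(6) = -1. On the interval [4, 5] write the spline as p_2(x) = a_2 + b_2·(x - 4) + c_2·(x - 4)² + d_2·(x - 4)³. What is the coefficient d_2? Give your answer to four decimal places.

With M_i denoting the second derivative at x_i, h_i = 1, 1, 1, 1, and Δ_i = (y_(i+1) − y_i)/h_i = 2, 5, 3, -9:
  1·M_0 + 4·M_1 + 1·M_2 = 6(Δ_1 - Δ_0) = 18
  1·M_1 + 4·M_2 + 1·M_3 = 6(Δ_2 - Δ_1) = -12
  1·M_2 + 4·M_3 + 1·M_4 = 6(Δ_3 - Δ_2) = -72
Natural end conditions: M_0 = M_4 = 0.
Forward elimination and back-substitution give M_0 = 0, M_1 = 123/28, M_2 = 3/7, M_3 = -507/28, M_4 = 0.
On [4, 5], with p_2(x) = a_2 + b_2·(x - 4) + c_2·(x - 4)² + d_2·(x - 4)³: c_2 = M_2/2 = 3/14, d_2 = (M_3 - M_2)/(6h_2) = -173/56, b_2 = Δ_2 - h_2(2M_2 + M_3)/6 = 47/8.

-3.0893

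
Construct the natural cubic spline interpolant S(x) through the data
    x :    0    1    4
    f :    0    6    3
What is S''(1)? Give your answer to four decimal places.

With M_i denoting the second derivative at x_i, h_i = 1, 3, and Δ_i = (y_(i+1) − y_i)/h_i = 6, -1:
  1·M_0 + 8·M_1 + 3·M_2 = 6(Δ_1 - Δ_0) = -42
Natural end conditions: M_0 = M_2 = 0.
Hence M_0 = 0, M_1 = -21/4, M_2 = 0.

-5.2500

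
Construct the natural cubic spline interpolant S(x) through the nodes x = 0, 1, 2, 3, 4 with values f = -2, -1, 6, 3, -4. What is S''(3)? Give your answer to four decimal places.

Write m_i for S''(x_i). With h_i = 1, 1, 1, 1 and divided differences Δ_i = 1, 7, -3, -7, the continuity of S' gives the tridiagonal system
  1·m_0 + 4·m_1 + 1·m_2 = 6(Δ_1 - Δ_0) = 36
  1·m_1 + 4·m_2 + 1·m_3 = 6(Δ_2 - Δ_1) = -60
  1·m_2 + 4·m_3 + 1·m_4 = 6(Δ_3 - Δ_2) = -24
Natural end conditions: m_0 = m_4 = 0.
Hence m_0 = 0, m_1 = 27/2, m_2 = -18, m_3 = -3/2, m_4 = 0.

-1.5000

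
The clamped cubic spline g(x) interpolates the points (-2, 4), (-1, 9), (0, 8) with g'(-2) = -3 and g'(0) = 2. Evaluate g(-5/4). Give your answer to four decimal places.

7.6211

Put M_i = g'' at the i-th knot. Here h = (1, 1) and Δ = (5, -1), so the interior equations h_(i-1)·M_(i-1) + 2(h_(i-1)+h_i)·M_i + h_i·M_(i+1) = 6(Δ_i − Δ_(i-1)) read
  1·M_0 + 4·M_1 + 1·M_2 = 6(Δ_1 - Δ_0) = -36
Clamped end conditions give two more equations: 2h_0·M_0 + h_0·M_1 = 6(Δ_0 - g'(-2)) = 48 and h_1·M_1 + 2h_1·M_2 = 6(g'(0) - Δ_1) = 18.
Solving the tridiagonal system: M_0 = 71/2, M_1 = -23, M_2 = 41/2.
On [-2, -1], g(x) = 4 - 3·(x + 2) + 71/4·(x + 2)² - 39/4·(x + 2)³.
With (x + 2) = 3/4: g(-5/4) = 1951/256.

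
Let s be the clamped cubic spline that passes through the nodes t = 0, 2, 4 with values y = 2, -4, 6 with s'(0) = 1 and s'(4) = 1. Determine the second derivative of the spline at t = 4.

-12

With M_i denoting the second derivative at x_i, h_i = 2, 2, and Δ_i = (y_(i+1) − y_i)/h_i = -3, 5:
  2·M_0 + 8·M_1 + 2·M_2 = 6(Δ_1 - Δ_0) = 48
Clamped end conditions give two more equations: 2h_0·M_0 + h_0·M_1 = 6(Δ_0 - s'(0)) = -24 and h_1·M_1 + 2h_1·M_2 = 6(s'(4) - Δ_1) = -24.
Hence M_0 = -12, M_1 = 12, M_2 = -12.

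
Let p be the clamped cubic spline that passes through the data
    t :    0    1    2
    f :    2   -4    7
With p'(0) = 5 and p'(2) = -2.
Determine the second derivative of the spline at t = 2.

-68

Write σ_i for p''(x_i). With h_i = 1, 1 and divided differences Δ_i = -6, 11, the continuity of p' gives the tridiagonal system
  1·σ_0 + 4·σ_1 + 1·σ_2 = 6(Δ_1 - Δ_0) = 102
Clamped end conditions give two more equations: 2h_0·σ_0 + h_0·σ_1 = 6(Δ_0 - p'(0)) = -66 and h_1·σ_1 + 2h_1·σ_2 = 6(p'(2) - Δ_1) = -78.
Hence σ_0 = -62, σ_1 = 58, σ_2 = -68.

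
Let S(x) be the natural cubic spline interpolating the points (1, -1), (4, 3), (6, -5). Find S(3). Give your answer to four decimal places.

With M_i denoting the second derivative at x_i, h_i = 3, 2, and Δ_i = (y_(i+1) − y_i)/h_i = 4/3, -4:
  3·M_0 + 10·M_1 + 2·M_2 = 6(Δ_1 - Δ_0) = -32
Natural end conditions: M_0 = M_2 = 0.
Forward elimination and back-substitution give M_0 = 0, M_1 = -16/5, M_2 = 0.
On [1, 4], S(x) = -1 + 44/15·(x - 1) + 0·(x - 1)² - 8/45·(x - 1)³.
With (x - 1) = 2: S(3) = 31/9.

3.4444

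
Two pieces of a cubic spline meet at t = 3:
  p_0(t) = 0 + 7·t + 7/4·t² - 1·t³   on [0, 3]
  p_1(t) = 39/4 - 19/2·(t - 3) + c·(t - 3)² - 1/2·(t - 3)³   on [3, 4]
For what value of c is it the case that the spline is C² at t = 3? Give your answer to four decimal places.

-7.2500

p_0''(t) = 7/2 - 6·t, so p_0''(3) = -29/2. On the right, p_1''(3) = 2c, so c = -29/4.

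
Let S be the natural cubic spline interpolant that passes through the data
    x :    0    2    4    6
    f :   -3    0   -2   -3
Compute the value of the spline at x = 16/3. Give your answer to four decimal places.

-2.8444

Write σ_i for S''(x_i). With h_i = 2, 2, 2 and divided differences Δ_i = 3/2, -1, -1/2, the continuity of S' gives the tridiagonal system
  2·σ_0 + 8·σ_1 + 2·σ_2 = 6(Δ_1 - Δ_0) = -15
  2·σ_1 + 8·σ_2 + 2·σ_3 = 6(Δ_2 - Δ_1) = 3
Natural end conditions: σ_0 = σ_3 = 0.
Forward elimination and back-substitution give σ_0 = 0, σ_1 = -21/10, σ_2 = 9/10, σ_3 = 0.
On [4, 6], S(x) = -2 - 11/10·(x - 4) + 9/20·(x - 4)² - 3/40·(x - 4)³.
With (x - 4) = 4/3: S(16/3) = -128/45.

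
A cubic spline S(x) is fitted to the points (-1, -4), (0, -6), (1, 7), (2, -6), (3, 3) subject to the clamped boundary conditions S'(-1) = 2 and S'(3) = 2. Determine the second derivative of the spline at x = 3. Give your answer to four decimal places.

With m_i denoting the second derivative at x_i, h_i = 1, 1, 1, 1, and Δ_i = (y_(i+1) − y_i)/h_i = -2, 13, -13, 9:
  1·m_0 + 4·m_1 + 1·m_2 = 6(Δ_1 - Δ_0) = 90
  1·m_1 + 4·m_2 + 1·m_3 = 6(Δ_2 - Δ_1) = -156
  1·m_2 + 4·m_3 + 1·m_4 = 6(Δ_3 - Δ_2) = 132
Clamped end conditions give two more equations: 2h_0·m_0 + h_0·m_1 = 6(Δ_0 - S'(-1)) = -24 and h_3·m_3 + 2h_3·m_4 = 6(S'(3) - Δ_3) = -42.
Hence m_0 = -1011/28, m_1 = 675/14, m_2 = -267/4, m_3 = 879/14, m_4 = -1467/28.

-52.3929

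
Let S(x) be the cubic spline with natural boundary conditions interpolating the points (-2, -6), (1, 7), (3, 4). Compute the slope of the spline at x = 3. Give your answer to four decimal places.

-2.6667

Let m_i = S''(x_i). Step sizes h_i = 3, 2; slopes of the chords Δ_i = (y_(i+1) - y_i)/h_i = 13/3, -3/2.
  3·m_0 + 10·m_1 + 2·m_2 = 6(Δ_1 - Δ_0) = -35
Natural end conditions: m_0 = m_2 = 0.
Forward elimination and back-substitution give m_0 = 0, m_1 = -7/2, m_2 = 0.
On [1, 3], S'(x) = b_1 + 2c_1·(x - 1) + 3d_1·(x - 1)² with b_1 = Δ_1 - h_1(2m_1 + m_2)/6 = 5/6, c_1 = m_1/2 = -7/4, d_1 = (m_2 - m_1)/(6h_1) = 7/24. So S'(3) = -8/3.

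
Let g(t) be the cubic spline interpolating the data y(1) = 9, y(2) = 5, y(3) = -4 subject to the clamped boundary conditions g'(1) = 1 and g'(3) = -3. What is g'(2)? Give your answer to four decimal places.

Write M_i for g''(x_i). With h_i = 1, 1 and divided differences Δ_i = -4, -9, the continuity of g' gives the tridiagonal system
  1·M_0 + 4·M_1 + 1·M_2 = 6(Δ_1 - Δ_0) = -30
Clamped end conditions give two more equations: 2h_0·M_0 + h_0·M_1 = 6(Δ_0 - g'(1)) = -30 and h_1·M_1 + 2h_1·M_2 = 6(g'(3) - Δ_1) = 36.
Solving the tridiagonal system: M_0 = -19/2, M_1 = -11, M_2 = 47/2.
On [2, 3], g'(t) = b_1 + 2c_1·(t - 2) + 3d_1·(t - 2)² with b_1 = Δ_1 - h_1(2M_1 + M_2)/6 = -37/4, c_1 = M_1/2 = -11/2, d_1 = (M_2 - M_1)/(6h_1) = 23/4. So g'(2) = -37/4.

-9.2500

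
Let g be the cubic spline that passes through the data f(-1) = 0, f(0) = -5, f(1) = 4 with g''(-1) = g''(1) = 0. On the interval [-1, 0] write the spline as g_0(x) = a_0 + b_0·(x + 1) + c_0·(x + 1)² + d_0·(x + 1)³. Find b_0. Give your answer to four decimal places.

With σ_i denoting the second derivative at x_i, h_i = 1, 1, and Δ_i = (y_(i+1) − y_i)/h_i = -5, 9:
  1·σ_0 + 4·σ_1 + 1·σ_2 = 6(Δ_1 - Δ_0) = 84
Natural end conditions: σ_0 = σ_2 = 0.
Solving: σ_0 = 0, σ_1 = 21, σ_2 = 0.
On [-1, 0], with g_0(x) = a_0 + b_0·(x + 1) + c_0·(x + 1)² + d_0·(x + 1)³: c_0 = σ_0/2 = 0, d_0 = (σ_1 - σ_0)/(6h_0) = 7/2, b_0 = Δ_0 - h_0(2σ_0 + σ_1)/6 = -17/2.

-8.5000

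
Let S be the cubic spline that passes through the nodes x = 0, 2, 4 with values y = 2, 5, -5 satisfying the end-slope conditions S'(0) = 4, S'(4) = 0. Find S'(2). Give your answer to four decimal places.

With σ_i denoting the second derivative at x_i, h_i = 2, 2, and Δ_i = (y_(i+1) − y_i)/h_i = 3/2, -5:
  2·σ_0 + 8·σ_1 + 2·σ_2 = 6(Δ_1 - Δ_0) = -39
Clamped end conditions give two more equations: 2h_0·σ_0 + h_0·σ_1 = 6(Δ_0 - S'(0)) = -15 and h_1·σ_1 + 2h_1·σ_2 = 6(S'(4) - Δ_1) = 30.
Solving: σ_0 = 1/8, σ_1 = -31/4, σ_2 = 91/8.
On [2, 4], S'(x) = b_1 + 2c_1·(x - 2) + 3d_1·(x - 2)² with b_1 = Δ_1 - h_1(2σ_1 + σ_2)/6 = -29/8, c_1 = σ_1/2 = -31/8, d_1 = (σ_2 - σ_1)/(6h_1) = 51/32. So S'(2) = -29/8.

-3.6250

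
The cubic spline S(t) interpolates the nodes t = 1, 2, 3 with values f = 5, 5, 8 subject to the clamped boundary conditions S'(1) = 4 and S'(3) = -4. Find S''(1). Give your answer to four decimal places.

Put σ_i = S'' at the i-th knot. Here h = (1, 1) and Δ = (0, 3), so the interior equations h_(i-1)·σ_(i-1) + 2(h_(i-1)+h_i)·σ_i + h_i·σ_(i+1) = 6(Δ_i − Δ_(i-1)) read
  1·σ_0 + 4·σ_1 + 1·σ_2 = 6(Δ_1 - Δ_0) = 18
Clamped end conditions give two more equations: 2h_0·σ_0 + h_0·σ_1 = 6(Δ_0 - S'(1)) = -24 and h_1·σ_1 + 2h_1·σ_2 = 6(S'(3) - Δ_1) = -42.
Solving the tridiagonal system: σ_0 = -41/2, σ_1 = 17, σ_2 = -59/2.

-20.5000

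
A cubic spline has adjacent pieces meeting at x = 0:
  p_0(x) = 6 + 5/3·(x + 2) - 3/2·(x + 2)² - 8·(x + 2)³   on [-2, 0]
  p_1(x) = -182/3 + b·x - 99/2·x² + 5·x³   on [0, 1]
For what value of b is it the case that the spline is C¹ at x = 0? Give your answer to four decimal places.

p_0'(x) = 5/3 - 3·(x + 2) - 24·(x + 2)², so p_0'(0) = -301/3. On the right, p_1'(0) = b, so b = -301/3.

-100.3333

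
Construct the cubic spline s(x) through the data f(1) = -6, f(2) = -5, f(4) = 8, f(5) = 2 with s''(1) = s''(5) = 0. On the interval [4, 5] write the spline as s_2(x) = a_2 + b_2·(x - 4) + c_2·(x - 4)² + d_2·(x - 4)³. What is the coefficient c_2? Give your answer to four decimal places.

-8.0625

With m_i denoting the second derivative at x_i, h_i = 1, 2, 1, and Δ_i = (y_(i+1) − y_i)/h_i = 1, 13/2, -6:
  1·m_0 + 6·m_1 + 2·m_2 = 6(Δ_1 - Δ_0) = 33
  2·m_1 + 6·m_2 + 1·m_3 = 6(Δ_2 - Δ_1) = -75
Natural end conditions: m_0 = m_3 = 0.
Forward elimination and back-substitution give m_0 = 0, m_1 = 87/8, m_2 = -129/8, m_3 = 0.
On [4, 5], with s_2(x) = a_2 + b_2·(x - 4) + c_2·(x - 4)² + d_2·(x - 4)³: c_2 = m_2/2 = -129/16, d_2 = (m_3 - m_2)/(6h_2) = 43/16, b_2 = Δ_2 - h_2(2m_2 + m_3)/6 = -5/8.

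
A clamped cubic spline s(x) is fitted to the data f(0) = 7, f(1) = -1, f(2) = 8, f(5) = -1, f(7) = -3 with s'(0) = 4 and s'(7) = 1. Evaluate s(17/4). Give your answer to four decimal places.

With σ_i denoting the second derivative at x_i, h_i = 1, 1, 3, 2, and Δ_i = (y_(i+1) − y_i)/h_i = -8, 9, -3, -1:
  1·σ_0 + 4·σ_1 + 1·σ_2 = 6(Δ_1 - Δ_0) = 102
  1·σ_1 + 8·σ_2 + 3·σ_3 = 6(Δ_2 - Δ_1) = -72
  3·σ_2 + 10·σ_3 + 2·σ_4 = 6(Δ_3 - Δ_2) = 12
Clamped end conditions give two more equations: 2h_0·σ_0 + h_0·σ_1 = 6(Δ_0 - s'(0)) = -72 and h_3·σ_3 + 2h_3·σ_4 = 6(s'(7) - Δ_3) = 12.
Forward elimination and back-substitution give σ_0 = -2732/47, σ_1 = 2080/47, σ_2 = -794/47, σ_3 = 296/47, σ_4 = -7/47.
On [2, 5], s(x) = 8 + 505/47·(x - 2) - 397/47·(x - 2)² + 545/423·(x - 2)³.
With (x - 2) = 9/4: s(17/4) = 12301/3008.

4.0894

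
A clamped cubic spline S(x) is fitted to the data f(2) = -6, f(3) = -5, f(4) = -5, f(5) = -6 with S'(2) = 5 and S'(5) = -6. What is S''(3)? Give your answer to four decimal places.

With σ_i denoting the second derivative at x_i, h_i = 1, 1, 1, and Δ_i = (y_(i+1) − y_i)/h_i = 1, 0, -1:
  1·σ_0 + 4·σ_1 + 1·σ_2 = 6(Δ_1 - Δ_0) = -6
  1·σ_1 + 4·σ_2 + 1·σ_3 = 6(Δ_2 - Δ_1) = -6
Clamped end conditions give two more equations: 2h_0·σ_0 + h_0·σ_1 = 6(Δ_0 - S'(2)) = -24 and h_2·σ_2 + 2h_2·σ_3 = 6(S'(5) - Δ_2) = -30.
Forward elimination and back-substitution give σ_0 = -188/15, σ_1 = 16/15, σ_2 = 34/15, σ_3 = -242/15.

1.0667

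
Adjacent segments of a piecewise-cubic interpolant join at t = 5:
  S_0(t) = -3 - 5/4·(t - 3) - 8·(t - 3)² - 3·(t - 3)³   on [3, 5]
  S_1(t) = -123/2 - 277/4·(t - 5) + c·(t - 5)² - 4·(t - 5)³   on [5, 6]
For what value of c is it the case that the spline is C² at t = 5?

-26

S_0''(t) = -16 - 18·(t - 3), so S_0''(5) = -52. On the right, S_1''(5) = 2c, so c = -26.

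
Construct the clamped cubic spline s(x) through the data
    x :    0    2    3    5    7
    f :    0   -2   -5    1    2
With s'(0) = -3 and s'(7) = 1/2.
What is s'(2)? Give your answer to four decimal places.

-2.6393

Write σ_i for s''(x_i). With h_i = 2, 1, 2, 2 and divided differences Δ_i = -1, -3, 3, 1/2, the continuity of s' gives the tridiagonal system
  2·σ_0 + 6·σ_1 + 1·σ_2 = 6(Δ_1 - Δ_0) = -12
  1·σ_1 + 6·σ_2 + 2·σ_3 = 6(Δ_2 - Δ_1) = 36
  2·σ_2 + 8·σ_3 + 2·σ_4 = 6(Δ_3 - Δ_2) = -15
Clamped end conditions give two more equations: 2h_0·σ_0 + h_0·σ_1 = 6(Δ_0 - s'(0)) = 12 and h_3·σ_3 + 2h_3·σ_4 = 6(s'(7) - Δ_3) = 0.
Forward elimination and back-substitution give σ_0 = 344/61, σ_1 = -322/61, σ_2 = 512/61, σ_3 = -277/61, σ_4 = 277/122.
On [2, 3], s'(x) = b_1 + 2c_1·(x - 2) + 3d_1·(x - 2)² with b_1 = Δ_1 - h_1(2σ_1 + σ_2)/6 = -161/61, c_1 = σ_1/2 = -161/61, d_1 = (σ_2 - σ_1)/(6h_1) = 139/61. So s'(2) = -161/61.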